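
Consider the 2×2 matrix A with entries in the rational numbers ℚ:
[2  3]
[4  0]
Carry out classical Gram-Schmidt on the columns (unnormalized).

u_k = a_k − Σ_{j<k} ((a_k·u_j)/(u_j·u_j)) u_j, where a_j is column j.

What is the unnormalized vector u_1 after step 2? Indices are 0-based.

Step 1: u_0 = a_0 = (2, 4).
Step 2: u_1 = a_1 − (3/10)·u_0 = (12/5, -6/5).

u_1 = (12/5, -6/5)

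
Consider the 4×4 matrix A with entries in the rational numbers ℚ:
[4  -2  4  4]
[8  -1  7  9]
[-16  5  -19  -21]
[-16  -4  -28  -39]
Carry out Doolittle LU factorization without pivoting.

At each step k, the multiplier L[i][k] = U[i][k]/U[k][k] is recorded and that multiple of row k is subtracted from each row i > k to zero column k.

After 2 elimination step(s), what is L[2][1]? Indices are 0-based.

[col 0] pivot 4
  R1 -= 2*R0 → (0, 3, -1, 1)  (L[1][0] := 2)
  R2 -= -4*R0 → (0, -3, -3, -5)  (L[2][0] := -4)
  R3 -= -4*R0 → (0, -12, -12, -23)  (L[3][0] := -4)
[col 1] pivot 3
  R2 -= -1*R1 → (0, 0, -4, -4)  (L[2][1] := -1)
  R3 -= -4*R1 → (0, 0, -16, -19)  (L[3][1] := -4)

L[2][1] = -1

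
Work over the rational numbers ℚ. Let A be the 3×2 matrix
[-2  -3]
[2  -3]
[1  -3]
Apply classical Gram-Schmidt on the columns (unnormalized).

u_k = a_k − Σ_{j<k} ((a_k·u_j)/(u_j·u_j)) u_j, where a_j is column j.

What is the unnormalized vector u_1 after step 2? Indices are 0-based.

u_1 = (-11/3, -7/3, -8/3)

Step 1: u_0 = a_0 = (-2, 2, 1).
Step 2: u_1 = a_1 − (-1/3)·u_0 = (-11/3, -7/3, -8/3).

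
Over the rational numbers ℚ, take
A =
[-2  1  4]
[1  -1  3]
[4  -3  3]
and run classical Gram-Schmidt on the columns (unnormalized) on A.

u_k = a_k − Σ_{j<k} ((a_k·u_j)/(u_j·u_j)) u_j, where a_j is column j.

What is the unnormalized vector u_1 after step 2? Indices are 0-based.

u_1 = (-3/7, -2/7, -1/7)

Step 1: u_0 = a_0 = (-2, 1, 4).
Step 2: u_1 = a_1 − (-5/7)·u_0 = (-3/7, -2/7, -1/7).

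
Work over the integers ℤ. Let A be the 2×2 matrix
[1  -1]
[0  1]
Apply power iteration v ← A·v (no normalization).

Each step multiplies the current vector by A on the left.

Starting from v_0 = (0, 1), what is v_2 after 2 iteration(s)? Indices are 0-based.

v_2 = (-2, 1)

v_0 = (0, 1).
v_1 = A·v_0 = (-1, 1).
v_2 = A·v_1 = (-2, 1).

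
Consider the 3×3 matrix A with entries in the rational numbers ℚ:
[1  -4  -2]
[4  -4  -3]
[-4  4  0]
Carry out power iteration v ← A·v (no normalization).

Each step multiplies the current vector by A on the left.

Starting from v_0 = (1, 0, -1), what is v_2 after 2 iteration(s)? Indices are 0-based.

v_0 = (1, 0, -1).
v_1 = A·v_0 = (3, 7, -4).
v_2 = A·v_1 = (-17, -4, 16).

v_2 = (-17, -4, 16)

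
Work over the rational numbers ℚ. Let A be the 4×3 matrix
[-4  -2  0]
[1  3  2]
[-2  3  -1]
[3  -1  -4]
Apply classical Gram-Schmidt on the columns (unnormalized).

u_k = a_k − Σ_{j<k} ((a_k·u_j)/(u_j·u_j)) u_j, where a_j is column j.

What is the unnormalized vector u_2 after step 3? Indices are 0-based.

Step 1: u_0 = a_0 = (-4, 1, -2, 3).
Step 2: u_1 = a_1 − (1/15)·u_0 = (-26/15, 44/15, 47/15, -6/5).
Step 3: u_2 = a_2 − (-4/15)·u_0 − (113/343)·u_1 = (-170/343, 446/343, -880/343, -962/343).

u_2 = (-170/343, 446/343, -880/343, -962/343)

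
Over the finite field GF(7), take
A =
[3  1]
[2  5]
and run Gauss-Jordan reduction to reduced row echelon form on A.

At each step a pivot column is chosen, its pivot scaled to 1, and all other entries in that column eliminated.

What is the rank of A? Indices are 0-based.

rank = 2

step 1: normalize row 0 (÷3) = (1, 5)
  row 1: subtract 2×row0 = (0, 2)
step 2: normalize row 1 (÷2) = (0, 1)
  row 0: subtract 5×row1 = (1, 0)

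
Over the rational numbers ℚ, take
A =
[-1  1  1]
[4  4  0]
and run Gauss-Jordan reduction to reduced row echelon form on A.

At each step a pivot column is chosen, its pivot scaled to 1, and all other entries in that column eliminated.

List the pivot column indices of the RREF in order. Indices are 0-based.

pivot columns: 0, 1

pivot(0,0)=-1: scale R0 → (1, -1, -1)
  clear (1,0): R1 −= (4)R0 → (0, 8, 4)
pivot(1,1)=8: scale R1 → (0, 1, 1/2)
  clear (0,1): R0 −= (-1)R1 → (1, 0, -1/2)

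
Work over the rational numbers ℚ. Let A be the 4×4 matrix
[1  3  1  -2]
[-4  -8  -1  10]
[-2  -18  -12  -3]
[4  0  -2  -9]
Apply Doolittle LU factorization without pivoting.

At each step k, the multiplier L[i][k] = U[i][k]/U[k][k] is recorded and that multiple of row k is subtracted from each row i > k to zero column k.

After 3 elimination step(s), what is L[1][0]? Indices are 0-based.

[col 0] pivot 1
  R1 -= -4*R0 → (0, 4, 3, 2)  (L[1][0] := -4)
  R2 -= -2*R0 → (0, -12, -10, -7)  (L[2][0] := -2)
  R3 -= 4*R0 → (0, -12, -6, -1)  (L[3][0] := 4)
[col 1] pivot 4
  R2 -= -3*R1 → (0, 0, -1, -1)  (L[2][1] := -3)
  R3 -= -3*R1 → (0, 0, 3, 5)  (L[3][1] := -3)
[col 2] pivot -1
  R3 -= -3*R2 → (0, 0, 0, 2)  (L[3][2] := -3)

L[1][0] = -4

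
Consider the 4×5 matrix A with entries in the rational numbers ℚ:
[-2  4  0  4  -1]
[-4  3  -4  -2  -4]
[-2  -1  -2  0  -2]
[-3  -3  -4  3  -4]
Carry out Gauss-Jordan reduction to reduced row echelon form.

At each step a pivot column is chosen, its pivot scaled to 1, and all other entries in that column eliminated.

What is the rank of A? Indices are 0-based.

rank = 4

pivot(0,0)=-2: scale R0 → (1, -2, 0, -2, 1/2)
  clear (1,0): R1 −= (-4)R0 → (0, -5, -4, -10, -2)
  clear (2,0): R2 −= (-2)R0 → (0, -5, -2, -4, -1)
  clear (3,0): R3 −= (-3)R0 → (0, -9, -4, -3, -5/2)
pivot(1,1)=-5: scale R1 → (0, 1, 4/5, 2, 2/5)
  clear (0,1): R0 −= (-2)R1 → (1, 0, 8/5, 2, 13/10)
  clear (2,1): R2 −= (-5)R1 → (0, 0, 2, 6, 1)
  clear (3,1): R3 −= (-9)R1 → (0, 0, 16/5, 15, 11/10)
pivot(2,2)=2: scale R2 → (0, 0, 1, 3, 1/2)
  clear (0,2): R0 −= (8/5)R2 → (1, 0, 0, -14/5, 1/2)
  clear (1,2): R1 −= (4/5)R2 → (0, 1, 0, -2/5, 0)
  clear (3,2): R3 −= (16/5)R2 → (0, 0, 0, 27/5, -1/2)
pivot(3,3)=27/5: scale R3 → (0, 0, 0, 1, -5/54)
  clear (0,3): R0 −= (-14/5)R3 → (1, 0, 0, 0, 13/54)
  clear (1,3): R1 −= (-2/5)R3 → (0, 1, 0, 0, -1/27)
  clear (2,3): R2 −= (3)R3 → (0, 0, 1, 0, 7/9)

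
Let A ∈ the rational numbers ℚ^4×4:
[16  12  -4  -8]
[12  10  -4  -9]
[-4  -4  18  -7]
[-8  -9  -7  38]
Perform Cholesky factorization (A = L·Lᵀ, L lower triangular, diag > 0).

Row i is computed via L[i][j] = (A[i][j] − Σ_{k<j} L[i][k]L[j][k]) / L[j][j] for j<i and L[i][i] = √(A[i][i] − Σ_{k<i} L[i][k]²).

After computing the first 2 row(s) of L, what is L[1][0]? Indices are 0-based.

L[1][0] = 3

Step 1: L[0][0] = √(16) = 4.
  L[1][0] = (12) / L[0][0] = 3.
Step 2: L[1][1] = √(1) = 1.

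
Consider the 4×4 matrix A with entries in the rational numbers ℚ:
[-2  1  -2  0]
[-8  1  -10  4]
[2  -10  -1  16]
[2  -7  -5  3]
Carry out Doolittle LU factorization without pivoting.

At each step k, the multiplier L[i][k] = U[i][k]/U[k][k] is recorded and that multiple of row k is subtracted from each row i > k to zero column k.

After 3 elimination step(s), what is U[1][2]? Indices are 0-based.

[col 0] pivot -2
  R1 -= 4*R0 → (0, -3, -2, 4)  (L[1][0] := 4)
  R2 -= -1*R0 → (0, -9, -3, 16)  (L[2][0] := -1)
  R3 -= -1*R0 → (0, -6, -7, 3)  (L[3][0] := -1)
[col 1] pivot -3
  R2 -= 3*R1 → (0, 0, 3, 4)  (L[2][1] := 3)
  R3 -= 2*R1 → (0, 0, -3, -5)  (L[3][1] := 2)
[col 2] pivot 3
  R3 -= -1*R2 → (0, 0, 0, -1)  (L[3][2] := -1)

U[1][2] = -2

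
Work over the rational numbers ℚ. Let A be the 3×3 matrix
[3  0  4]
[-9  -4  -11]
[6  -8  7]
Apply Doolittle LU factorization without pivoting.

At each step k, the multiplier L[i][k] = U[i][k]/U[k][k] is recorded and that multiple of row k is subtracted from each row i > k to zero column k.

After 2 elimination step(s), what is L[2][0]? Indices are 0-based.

[col 0] pivot 3
  R1 -= -3*R0 → (0, -4, 1)  (L[1][0] := -3)
  R2 -= 2*R0 → (0, -8, -1)  (L[2][0] := 2)
[col 1] pivot -4
  R2 -= 2*R1 → (0, 0, -3)  (L[2][1] := 2)

L[2][0] = 2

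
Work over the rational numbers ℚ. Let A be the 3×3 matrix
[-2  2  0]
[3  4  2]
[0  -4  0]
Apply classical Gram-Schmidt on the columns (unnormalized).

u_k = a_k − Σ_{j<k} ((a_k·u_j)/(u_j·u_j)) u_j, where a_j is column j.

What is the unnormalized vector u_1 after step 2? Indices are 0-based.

Step 1: u_0 = a_0 = (-2, 3, 0).
Step 2: u_1 = a_1 − (8/13)·u_0 = (42/13, 28/13, -4).

u_1 = (42/13, 28/13, -4)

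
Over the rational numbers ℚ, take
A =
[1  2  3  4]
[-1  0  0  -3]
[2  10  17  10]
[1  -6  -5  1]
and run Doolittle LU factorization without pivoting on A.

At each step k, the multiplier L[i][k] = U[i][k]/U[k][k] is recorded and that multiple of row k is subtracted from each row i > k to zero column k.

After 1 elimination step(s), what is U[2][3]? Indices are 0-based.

[col 0] pivot 1
  R1 -= -1*R0 → (0, 2, 3, 1)  (L[1][0] := -1)
  R2 -= 2*R0 → (0, 6, 11, 2)  (L[2][0] := 2)
  R3 -= 1*R0 → (0, -8, -8, -3)  (L[3][0] := 1)

U[2][3] = 2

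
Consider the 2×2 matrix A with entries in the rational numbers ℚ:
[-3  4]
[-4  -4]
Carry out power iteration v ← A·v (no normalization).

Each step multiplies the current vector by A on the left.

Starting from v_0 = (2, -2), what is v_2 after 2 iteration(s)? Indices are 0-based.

v_0 = (2, -2).
v_1 = A·v_0 = (-14, 0).
v_2 = A·v_1 = (42, 56).

v_2 = (42, 56)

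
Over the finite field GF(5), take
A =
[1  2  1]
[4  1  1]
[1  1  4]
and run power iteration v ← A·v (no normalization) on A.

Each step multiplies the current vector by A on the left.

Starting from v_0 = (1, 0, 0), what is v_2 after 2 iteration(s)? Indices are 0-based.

v_2 = (0, 4, 4)

v_0 = (1, 0, 0).
v_1 = A·v_0 = (1, 4, 1).
v_2 = A·v_1 = (0, 4, 4).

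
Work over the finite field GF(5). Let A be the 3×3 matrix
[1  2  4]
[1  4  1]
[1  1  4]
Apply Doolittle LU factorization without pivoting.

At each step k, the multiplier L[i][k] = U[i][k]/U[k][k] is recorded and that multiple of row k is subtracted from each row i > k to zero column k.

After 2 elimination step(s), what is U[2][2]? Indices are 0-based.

U[2][2] = 1

Step 1: pivot at (0,0) is 1.
  row1 ← row1 − (1)·row0  ⇒  L[1][0]=1, U row1=(0, 2, 2)
  row2 ← row2 − (1)·row0  ⇒  L[2][0]=1, U row2=(0, 4, 0)
Step 2: pivot at (1,1) is 2.
  row2 ← row2 − (2)·row1  ⇒  L[2][1]=2, U row2=(0, 0, 1)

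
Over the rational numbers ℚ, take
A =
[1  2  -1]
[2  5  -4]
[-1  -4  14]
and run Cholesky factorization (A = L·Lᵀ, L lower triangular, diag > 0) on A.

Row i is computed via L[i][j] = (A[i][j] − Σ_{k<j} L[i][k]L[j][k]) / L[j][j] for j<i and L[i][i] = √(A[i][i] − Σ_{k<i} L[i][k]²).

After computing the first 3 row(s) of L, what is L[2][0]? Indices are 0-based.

Step 1: L[0][0] = √(1) = 1.
  L[1][0] = (2) / L[0][0] = 2.
Step 2: L[1][1] = √(1) = 1.
  L[2][0] = (-1) / L[0][0] = -1.
  L[2][1] = (-2) / L[1][1] = -2.
Step 3: L[2][2] = √(9) = 3.

L[2][0] = -1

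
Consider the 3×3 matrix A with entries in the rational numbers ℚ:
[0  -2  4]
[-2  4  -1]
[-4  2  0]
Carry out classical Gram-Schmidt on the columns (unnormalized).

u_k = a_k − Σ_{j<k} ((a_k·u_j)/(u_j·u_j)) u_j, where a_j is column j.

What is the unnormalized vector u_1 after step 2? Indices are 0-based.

u_1 = (-2, 12/5, -6/5)

Step 1: u_0 = a_0 = (0, -2, -4).
Step 2: u_1 = a_1 − (-4/5)·u_0 = (-2, 12/5, -6/5).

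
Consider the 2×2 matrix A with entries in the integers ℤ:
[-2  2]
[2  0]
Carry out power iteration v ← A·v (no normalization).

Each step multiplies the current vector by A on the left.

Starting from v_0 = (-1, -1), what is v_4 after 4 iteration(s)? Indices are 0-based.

v_4 = (-32, 16)

v_0 = (-1, -1).
v_1 = A·v_0 = (0, -2).
v_2 = A·v_1 = (-4, 0).
v_3 = A·v_2 = (8, -8).
v_4 = A·v_3 = (-32, 16).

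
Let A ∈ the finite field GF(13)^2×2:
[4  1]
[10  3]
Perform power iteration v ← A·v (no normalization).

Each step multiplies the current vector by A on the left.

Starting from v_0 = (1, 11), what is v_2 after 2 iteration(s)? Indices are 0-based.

v_0 = (1, 11).
v_1 = A·v_0 = (2, 4).
v_2 = A·v_1 = (12, 6).

v_2 = (12, 6)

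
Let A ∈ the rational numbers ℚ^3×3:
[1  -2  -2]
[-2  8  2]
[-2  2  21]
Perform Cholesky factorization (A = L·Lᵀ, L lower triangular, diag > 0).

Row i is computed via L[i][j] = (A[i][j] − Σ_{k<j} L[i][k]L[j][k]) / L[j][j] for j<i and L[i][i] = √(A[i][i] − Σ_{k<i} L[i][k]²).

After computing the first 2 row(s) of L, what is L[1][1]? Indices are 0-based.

L[1][1] = 2

Step 1: L[0][0] = √(1) = 1.
  L[1][0] = (-2) / L[0][0] = -2.
Step 2: L[1][1] = √(4) = 2.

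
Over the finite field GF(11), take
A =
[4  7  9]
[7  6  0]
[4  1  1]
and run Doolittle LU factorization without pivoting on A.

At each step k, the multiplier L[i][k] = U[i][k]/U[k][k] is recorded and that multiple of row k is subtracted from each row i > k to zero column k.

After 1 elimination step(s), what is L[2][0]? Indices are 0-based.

L[2][0] = 1

[col 0] pivot 4
  R1 -= 10*R0 → (0, 2, 9)  (L[1][0] := 10)
  R2 -= 1*R0 → (0, 5, 3)  (L[2][0] := 1)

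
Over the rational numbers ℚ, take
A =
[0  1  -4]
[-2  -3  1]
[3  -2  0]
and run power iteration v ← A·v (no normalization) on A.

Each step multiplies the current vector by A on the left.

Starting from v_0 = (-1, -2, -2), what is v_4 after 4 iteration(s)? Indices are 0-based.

v_4 = (-167, -97, -337)

v_0 = (-1, -2, -2).
v_1 = A·v_0 = (6, 6, 1).
v_2 = A·v_1 = (2, -29, 6).
v_3 = A·v_2 = (-53, 89, 64).
v_4 = A·v_3 = (-167, -97, -337).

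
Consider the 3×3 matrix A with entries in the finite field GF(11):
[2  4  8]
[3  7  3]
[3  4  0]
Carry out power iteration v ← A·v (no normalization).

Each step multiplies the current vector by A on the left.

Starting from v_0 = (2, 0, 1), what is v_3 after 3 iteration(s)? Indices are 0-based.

v_3 = (6, 6, 0)

v_0 = (2, 0, 1).
v_1 = A·v_0 = (1, 9, 6).
v_2 = A·v_1 = (9, 7, 6).
v_3 = A·v_2 = (6, 6, 0).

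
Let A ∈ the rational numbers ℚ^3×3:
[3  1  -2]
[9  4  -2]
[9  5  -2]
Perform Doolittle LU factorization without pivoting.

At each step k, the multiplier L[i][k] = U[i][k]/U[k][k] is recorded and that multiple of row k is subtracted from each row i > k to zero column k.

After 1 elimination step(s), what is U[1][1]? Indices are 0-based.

[col 0] pivot 3
  R1 -= 3*R0 → (0, 1, 4)  (L[1][0] := 3)
  R2 -= 3*R0 → (0, 2, 4)  (L[2][0] := 3)

U[1][1] = 1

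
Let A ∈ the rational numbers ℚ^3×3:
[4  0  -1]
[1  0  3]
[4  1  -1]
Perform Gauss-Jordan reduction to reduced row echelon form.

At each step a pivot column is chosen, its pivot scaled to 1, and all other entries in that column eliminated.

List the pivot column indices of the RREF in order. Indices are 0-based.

pivot columns: 0, 1, 2

step 1: normalize row 0 (÷4) = (1, 0, -1/4)
  row 1: subtract 1×row0 = (0, 0, 13/4)
  row 2: subtract 4×row0 = (0, 1, 0)
step 2: exchange rows 1,2
step 2: normalize row 1 (÷1) = (0, 1, 0)
step 3: normalize row 2 (÷13/4) = (0, 0, 1)
  row 0: subtract -1/4×row2 = (1, 0, 0)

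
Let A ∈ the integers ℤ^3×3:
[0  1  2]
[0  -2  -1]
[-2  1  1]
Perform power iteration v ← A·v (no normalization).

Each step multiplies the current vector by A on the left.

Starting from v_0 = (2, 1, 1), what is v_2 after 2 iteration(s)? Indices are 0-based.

v_0 = (2, 1, 1).
v_1 = A·v_0 = (3, -3, -2).
v_2 = A·v_1 = (-7, 8, -11).

v_2 = (-7, 8, -11)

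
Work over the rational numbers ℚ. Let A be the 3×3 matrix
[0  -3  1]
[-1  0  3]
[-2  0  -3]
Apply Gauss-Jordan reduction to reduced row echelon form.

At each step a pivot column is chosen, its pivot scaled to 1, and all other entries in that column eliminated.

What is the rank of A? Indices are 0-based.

[1] R0 <-> R1
[1] R0 /= -1  ⇒  (1, 0, -3)
     R2 -= -2·R0  ⇒  (0, 0, -9)
[2] R1 /= -3  ⇒  (0, 1, -1/3)
[3] R2 /= -9  ⇒  (0, 0, 1)
     R0 -= -3·R2  ⇒  (1, 0, 0)
     R1 -= -1/3·R2  ⇒  (0, 1, 0)

rank = 3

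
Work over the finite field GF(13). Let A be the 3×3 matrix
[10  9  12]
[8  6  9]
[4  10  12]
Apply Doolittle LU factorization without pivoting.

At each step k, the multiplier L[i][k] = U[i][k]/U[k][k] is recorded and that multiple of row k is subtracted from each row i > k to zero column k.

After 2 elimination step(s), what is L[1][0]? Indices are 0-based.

k=0: U[0][0]=10
  eliminate (1,0): mult=6, new row 1: (0, 4, 2); set L[1][0]=6
  eliminate (2,0): mult=3, new row 2: (0, 9, 2); set L[2][0]=3
k=1: U[1][1]=4
  eliminate (2,1): mult=12, new row 2: (0, 0, 4); set L[2][1]=12

L[1][0] = 6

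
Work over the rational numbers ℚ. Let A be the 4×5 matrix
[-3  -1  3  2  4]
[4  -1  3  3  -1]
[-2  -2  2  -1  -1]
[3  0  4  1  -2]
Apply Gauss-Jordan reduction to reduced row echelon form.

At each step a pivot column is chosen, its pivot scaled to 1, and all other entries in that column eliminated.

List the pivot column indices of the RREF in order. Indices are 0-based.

[1] R0 /= -3  ⇒  (1, 1/3, -1, -2/3, -4/3)
     R1 -= 4·R0  ⇒  (0, -7/3, 7, 17/3, 13/3)
     R2 -= -2·R0  ⇒  (0, -4/3, 0, -7/3, -11/3)
     R3 -= 3·R0  ⇒  (0, -1, 7, 3, 2)
[2] R1 /= -7/3  ⇒  (0, 1, -3, -17/7, -13/7)
     R0 -= 1/3·R1  ⇒  (1, 0, 0, 1/7, -5/7)
     R2 -= -4/3·R1  ⇒  (0, 0, -4, -39/7, -43/7)
     R3 -= -1·R1  ⇒  (0, 0, 4, 4/7, 1/7)
[3] R2 /= -4  ⇒  (0, 0, 1, 39/28, 43/28)
     R1 -= -3·R2  ⇒  (0, 1, 0, 7/4, 11/4)
     R3 -= 4·R2  ⇒  (0, 0, 0, -5, -6)
[4] R3 /= -5  ⇒  (0, 0, 0, 1, 6/5)
     R0 -= 1/7·R3  ⇒  (1, 0, 0, 0, -31/35)
     R1 -= 7/4·R3  ⇒  (0, 1, 0, 0, 13/20)
     R2 -= 39/28·R3  ⇒  (0, 0, 1, 0, -19/140)

pivot columns: 0, 1, 2, 3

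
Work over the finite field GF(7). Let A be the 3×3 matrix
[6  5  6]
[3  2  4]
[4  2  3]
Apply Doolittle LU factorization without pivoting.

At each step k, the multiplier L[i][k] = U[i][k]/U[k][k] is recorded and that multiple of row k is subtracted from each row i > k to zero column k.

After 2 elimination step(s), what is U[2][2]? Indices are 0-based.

U[2][2] = 1

Step 1: pivot at (0,0) is 6.
  row1 ← row1 − (4)·row0  ⇒  L[1][0]=4, U row1=(0, 3, 1)
  row2 ← row2 − (3)·row0  ⇒  L[2][0]=3, U row2=(0, 1, 6)
Step 2: pivot at (1,1) is 3.
  row2 ← row2 − (5)·row1  ⇒  L[2][1]=5, U row2=(0, 0, 1)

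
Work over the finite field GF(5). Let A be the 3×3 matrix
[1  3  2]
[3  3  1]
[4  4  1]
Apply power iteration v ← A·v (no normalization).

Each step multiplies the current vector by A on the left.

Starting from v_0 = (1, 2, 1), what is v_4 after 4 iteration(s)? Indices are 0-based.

v_4 = (3, 0, 2)

v_0 = (1, 2, 1).
v_1 = A·v_0 = (4, 0, 3).
v_2 = A·v_1 = (0, 0, 4).
v_3 = A·v_2 = (3, 4, 4).
v_4 = A·v_3 = (3, 0, 2).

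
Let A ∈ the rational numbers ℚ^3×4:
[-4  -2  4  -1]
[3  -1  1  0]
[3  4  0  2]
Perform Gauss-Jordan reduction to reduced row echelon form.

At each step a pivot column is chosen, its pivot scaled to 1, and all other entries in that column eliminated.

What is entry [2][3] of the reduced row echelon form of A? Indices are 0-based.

M[2][3] = 1/14

step 1: normalize row 0 (÷-4) = (1, 1/2, -1, 1/4)
  row 1: subtract 3×row0 = (0, -5/2, 4, -3/4)
  row 2: subtract 3×row0 = (0, 5/2, 3, 5/4)
step 2: normalize row 1 (÷-5/2) = (0, 1, -8/5, 3/10)
  row 0: subtract 1/2×row1 = (1, 0, -1/5, 1/10)
  row 2: subtract 5/2×row1 = (0, 0, 7, 1/2)
step 3: normalize row 2 (÷7) = (0, 0, 1, 1/14)
  row 0: subtract -1/5×row2 = (1, 0, 0, 4/35)
  row 1: subtract -8/5×row2 = (0, 1, 0, 29/70)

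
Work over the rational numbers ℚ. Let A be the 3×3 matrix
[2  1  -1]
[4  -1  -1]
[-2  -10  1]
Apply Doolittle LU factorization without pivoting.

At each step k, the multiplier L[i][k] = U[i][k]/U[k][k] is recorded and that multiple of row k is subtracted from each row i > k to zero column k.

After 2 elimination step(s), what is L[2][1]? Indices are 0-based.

Step 1: pivot at (0,0) is 2.
  row1 ← row1 − (2)·row0  ⇒  L[1][0]=2, U row1=(0, -3, 1)
  row2 ← row2 − (-1)·row0  ⇒  L[2][0]=-1, U row2=(0, -9, 0)
Step 2: pivot at (1,1) is -3.
  row2 ← row2 − (3)·row1  ⇒  L[2][1]=3, U row2=(0, 0, -3)

L[2][1] = 3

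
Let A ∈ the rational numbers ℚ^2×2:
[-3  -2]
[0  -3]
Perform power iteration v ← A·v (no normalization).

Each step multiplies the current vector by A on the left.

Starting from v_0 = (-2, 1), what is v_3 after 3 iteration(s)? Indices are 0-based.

v_0 = (-2, 1).
v_1 = A·v_0 = (4, -3).
v_2 = A·v_1 = (-6, 9).
v_3 = A·v_2 = (0, -27).

v_3 = (0, -27)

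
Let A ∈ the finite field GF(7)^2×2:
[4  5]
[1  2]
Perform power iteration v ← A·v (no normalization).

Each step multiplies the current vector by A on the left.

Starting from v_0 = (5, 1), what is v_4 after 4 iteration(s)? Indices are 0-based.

v_0 = (5, 1).
v_1 = A·v_0 = (4, 0).
v_2 = A·v_1 = (2, 4).
v_3 = A·v_2 = (0, 3).
v_4 = A·v_3 = (1, 6).

v_4 = (1, 6)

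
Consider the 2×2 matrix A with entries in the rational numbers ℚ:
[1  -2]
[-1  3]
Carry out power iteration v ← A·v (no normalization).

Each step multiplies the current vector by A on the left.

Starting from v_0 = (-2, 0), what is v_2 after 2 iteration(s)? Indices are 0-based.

v_0 = (-2, 0).
v_1 = A·v_0 = (-2, 2).
v_2 = A·v_1 = (-6, 8).

v_2 = (-6, 8)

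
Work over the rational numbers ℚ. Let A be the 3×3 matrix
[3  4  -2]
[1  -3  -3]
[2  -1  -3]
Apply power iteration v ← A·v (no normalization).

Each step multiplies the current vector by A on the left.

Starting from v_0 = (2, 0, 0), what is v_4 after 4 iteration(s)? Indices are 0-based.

v_0 = (2, 0, 0).
v_1 = A·v_0 = (6, 2, 4).
v_2 = A·v_1 = (18, -12, -2).
v_3 = A·v_2 = (10, 60, 54).
v_4 = A·v_3 = (162, -332, -202).

v_4 = (162, -332, -202)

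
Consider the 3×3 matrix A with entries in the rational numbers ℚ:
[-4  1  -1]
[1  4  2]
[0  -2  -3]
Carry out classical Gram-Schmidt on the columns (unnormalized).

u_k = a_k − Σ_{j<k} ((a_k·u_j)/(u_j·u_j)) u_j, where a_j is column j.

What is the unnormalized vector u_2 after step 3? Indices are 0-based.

Step 1: u_0 = a_0 = (-4, 1, 0).
Step 2: u_1 = a_1 − (0)·u_0 = (1, 4, -2).
Step 3: u_2 = a_2 − (6/17)·u_0 − (13/21)·u_1 = (-74/357, -296/357, -37/21).

u_2 = (-74/357, -296/357, -37/21)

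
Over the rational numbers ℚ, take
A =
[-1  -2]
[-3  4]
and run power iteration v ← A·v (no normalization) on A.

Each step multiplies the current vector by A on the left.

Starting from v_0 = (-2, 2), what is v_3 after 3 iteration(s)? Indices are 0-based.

v_3 = (-98, 326)

v_0 = (-2, 2).
v_1 = A·v_0 = (-2, 14).
v_2 = A·v_1 = (-26, 62).
v_3 = A·v_2 = (-98, 326).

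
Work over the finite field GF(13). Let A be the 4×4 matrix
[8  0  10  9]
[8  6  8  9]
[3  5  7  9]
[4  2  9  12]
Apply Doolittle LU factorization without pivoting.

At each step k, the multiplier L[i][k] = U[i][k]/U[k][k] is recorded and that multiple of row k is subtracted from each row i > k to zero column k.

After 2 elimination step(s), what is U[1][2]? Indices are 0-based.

U[1][2] = 11

Step 1: pivot at (0,0) is 8.
  row1 ← row1 − (1)·row0  ⇒  L[1][0]=1, U row1=(0, 6, 11, 0)
  row2 ← row2 − (2)·row0  ⇒  L[2][0]=2, U row2=(0, 5, 0, 4)
  row3 ← row3 − (7)·row0  ⇒  L[3][0]=7, U row3=(0, 2, 4, 1)
Step 2: pivot at (1,1) is 6.
  row2 ← row2 − (3)·row1  ⇒  L[2][1]=3, U row2=(0, 0, 6, 4)
  row3 ← row3 − (9)·row1  ⇒  L[3][1]=9, U row3=(0, 0, 9, 1)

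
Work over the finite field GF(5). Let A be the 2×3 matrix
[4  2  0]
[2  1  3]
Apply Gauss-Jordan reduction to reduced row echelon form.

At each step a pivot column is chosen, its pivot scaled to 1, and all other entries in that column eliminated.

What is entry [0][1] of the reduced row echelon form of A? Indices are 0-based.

M[0][1] = 3

[1] R0 /= 4  ⇒  (1, 3, 0)
     R1 -= 2·R0  ⇒  (0, 0, 3)
column 1 empty below row 1
[2] R1 /= 3  ⇒  (0, 0, 1)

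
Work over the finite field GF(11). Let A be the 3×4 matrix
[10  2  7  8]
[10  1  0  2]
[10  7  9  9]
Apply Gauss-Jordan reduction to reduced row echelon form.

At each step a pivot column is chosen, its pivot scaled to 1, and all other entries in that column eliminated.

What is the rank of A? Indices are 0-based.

[1] R0 /= 10  ⇒  (1, 9, 4, 3)
     R1 -= 10·R0  ⇒  (0, 10, 4, 5)
     R2 -= 10·R0  ⇒  (0, 5, 2, 1)
[2] R1 /= 10  ⇒  (0, 1, 7, 6)
     R0 -= 9·R1  ⇒  (1, 0, 7, 4)
     R2 -= 5·R1  ⇒  (0, 0, 0, 4)
column 2 empty below row 2
[3] R2 /= 4  ⇒  (0, 0, 0, 1)
     R0 -= 4·R2  ⇒  (1, 0, 7, 0)
     R1 -= 6·R2  ⇒  (0, 1, 7, 0)

rank = 3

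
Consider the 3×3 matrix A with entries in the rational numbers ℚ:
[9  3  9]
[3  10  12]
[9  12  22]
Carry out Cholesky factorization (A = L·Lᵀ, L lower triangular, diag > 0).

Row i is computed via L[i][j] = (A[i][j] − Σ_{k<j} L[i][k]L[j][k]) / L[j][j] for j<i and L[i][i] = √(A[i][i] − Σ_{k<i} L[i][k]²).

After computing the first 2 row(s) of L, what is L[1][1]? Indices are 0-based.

Step 1: L[0][0] = √(9) = 3.
  L[1][0] = (3) / L[0][0] = 1.
Step 2: L[1][1] = √(9) = 3.

L[1][1] = 3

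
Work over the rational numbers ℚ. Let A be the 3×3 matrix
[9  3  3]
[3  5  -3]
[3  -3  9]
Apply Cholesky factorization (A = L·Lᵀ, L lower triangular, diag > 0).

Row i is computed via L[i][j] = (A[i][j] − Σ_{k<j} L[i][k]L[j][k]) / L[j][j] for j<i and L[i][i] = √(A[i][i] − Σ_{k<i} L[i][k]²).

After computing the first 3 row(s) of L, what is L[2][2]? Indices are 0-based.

Step 1: L[0][0] = √(9) = 3.
  L[1][0] = (3) / L[0][0] = 1.
Step 2: L[1][1] = √(4) = 2.
  L[2][0] = (3) / L[0][0] = 1.
  L[2][1] = (-4) / L[1][1] = -2.
Step 3: L[2][2] = √(4) = 2.

L[2][2] = 2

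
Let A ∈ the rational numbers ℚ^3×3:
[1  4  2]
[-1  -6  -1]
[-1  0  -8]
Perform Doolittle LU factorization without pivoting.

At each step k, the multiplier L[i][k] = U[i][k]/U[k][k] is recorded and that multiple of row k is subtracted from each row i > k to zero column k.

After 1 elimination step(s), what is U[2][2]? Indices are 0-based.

Step 1: pivot at (0,0) is 1.
  row1 ← row1 − (-1)·row0  ⇒  L[1][0]=-1, U row1=(0, -2, 1)
  row2 ← row2 − (-1)·row0  ⇒  L[2][0]=-1, U row2=(0, 4, -6)

U[2][2] = -6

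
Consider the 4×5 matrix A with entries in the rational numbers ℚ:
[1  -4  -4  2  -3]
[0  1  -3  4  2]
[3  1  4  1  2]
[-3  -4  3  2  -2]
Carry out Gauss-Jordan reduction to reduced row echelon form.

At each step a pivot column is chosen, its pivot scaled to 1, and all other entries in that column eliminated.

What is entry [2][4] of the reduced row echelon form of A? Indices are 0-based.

pivot(0,0)=1: scale R0 → (1, -4, -4, 2, -3)
  clear (2,0): R2 −= (3)R0 → (0, 13, 16, -5, 11)
  clear (3,0): R3 −= (-3)R0 → (0, -16, -9, 8, -11)
pivot(1,1)=1: scale R1 → (0, 1, -3, 4, 2)
  clear (0,1): R0 −= (-4)R1 → (1, 0, -16, 18, 5)
  clear (2,1): R2 −= (13)R1 → (0, 0, 55, -57, -15)
  clear (3,1): R3 −= (-16)R1 → (0, 0, -57, 72, 21)
pivot(2,2)=55: scale R2 → (0, 0, 1, -57/55, -3/11)
  clear (0,2): R0 −= (-16)R2 → (1, 0, 0, 78/55, 7/11)
  clear (1,2): R1 −= (-3)R2 → (0, 1, 0, 49/55, 13/11)
  clear (3,2): R3 −= (-57)R2 → (0, 0, 0, 711/55, 60/11)
pivot(3,3)=711/55: scale R3 → (0, 0, 0, 1, 100/237)
  clear (0,3): R0 −= (78/55)R3 → (1, 0, 0, 0, 3/79)
  clear (1,3): R1 −= (49/55)R3 → (0, 1, 0, 0, 191/237)
  clear (2,3): R2 −= (-57/55)R3 → (0, 0, 1, 0, 13/79)

M[2][4] = 13/79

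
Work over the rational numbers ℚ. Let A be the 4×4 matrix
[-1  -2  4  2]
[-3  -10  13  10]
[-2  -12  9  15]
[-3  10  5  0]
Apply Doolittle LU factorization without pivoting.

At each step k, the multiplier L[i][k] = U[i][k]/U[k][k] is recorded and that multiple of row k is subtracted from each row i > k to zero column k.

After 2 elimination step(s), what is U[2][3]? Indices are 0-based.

U[2][3] = 3

Step 1: pivot at (0,0) is -1.
  row1 ← row1 − (3)·row0  ⇒  L[1][0]=3, U row1=(0, -4, 1, 4)
  row2 ← row2 − (2)·row0  ⇒  L[2][0]=2, U row2=(0, -8, 1, 11)
  row3 ← row3 − (3)·row0  ⇒  L[3][0]=3, U row3=(0, 16, -7, -6)
Step 2: pivot at (1,1) is -4.
  row2 ← row2 − (2)·row1  ⇒  L[2][1]=2, U row2=(0, 0, -1, 3)
  row3 ← row3 − (-4)·row1  ⇒  L[3][1]=-4, U row3=(0, 0, -3, 10)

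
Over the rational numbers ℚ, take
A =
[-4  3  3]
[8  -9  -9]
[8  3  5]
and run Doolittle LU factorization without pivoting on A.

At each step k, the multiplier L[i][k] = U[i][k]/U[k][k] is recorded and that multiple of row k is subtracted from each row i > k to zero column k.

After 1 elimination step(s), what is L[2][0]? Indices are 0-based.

L[2][0] = -2

k=0: U[0][0]=-4
  eliminate (1,0): mult=-2, new row 1: (0, -3, -3); set L[1][0]=-2
  eliminate (2,0): mult=-2, new row 2: (0, 9, 11); set L[2][0]=-2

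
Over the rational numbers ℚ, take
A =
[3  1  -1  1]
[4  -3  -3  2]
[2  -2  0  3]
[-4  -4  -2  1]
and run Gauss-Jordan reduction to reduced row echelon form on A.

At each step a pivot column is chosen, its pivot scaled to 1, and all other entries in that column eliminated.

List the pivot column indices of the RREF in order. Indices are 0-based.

pivot columns: 0, 1, 2, 3

pivot(0,0)=3: scale R0 → (1, 1/3, -1/3, 1/3)
  clear (1,0): R1 −= (4)R0 → (0, -13/3, -5/3, 2/3)
  clear (2,0): R2 −= (2)R0 → (0, -8/3, 2/3, 7/3)
  clear (3,0): R3 −= (-4)R0 → (0, -8/3, -10/3, 7/3)
pivot(1,1)=-13/3: scale R1 → (0, 1, 5/13, -2/13)
  clear (0,1): R0 −= (1/3)R1 → (1, 0, -6/13, 5/13)
  clear (2,1): R2 −= (-8/3)R1 → (0, 0, 22/13, 25/13)
  clear (3,1): R3 −= (-8/3)R1 → (0, 0, -30/13, 25/13)
pivot(2,2)=22/13: scale R2 → (0, 0, 1, 25/22)
  clear (0,2): R0 −= (-6/13)R2 → (1, 0, 0, 10/11)
  clear (1,2): R1 −= (5/13)R2 → (0, 1, 0, -13/22)
  clear (3,2): R3 −= (-30/13)R2 → (0, 0, 0, 50/11)
pivot(3,3)=50/11: scale R3 → (0, 0, 0, 1)
  clear (0,3): R0 −= (10/11)R3 → (1, 0, 0, 0)
  clear (1,3): R1 −= (-13/22)R3 → (0, 1, 0, 0)
  clear (2,3): R2 −= (25/22)R3 → (0, 0, 1, 0)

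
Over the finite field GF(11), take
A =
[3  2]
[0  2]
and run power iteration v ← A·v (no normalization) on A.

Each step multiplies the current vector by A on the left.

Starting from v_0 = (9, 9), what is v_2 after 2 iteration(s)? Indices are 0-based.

v_2 = (6, 3)

v_0 = (9, 9).
v_1 = A·v_0 = (1, 7).
v_2 = A·v_1 = (6, 3).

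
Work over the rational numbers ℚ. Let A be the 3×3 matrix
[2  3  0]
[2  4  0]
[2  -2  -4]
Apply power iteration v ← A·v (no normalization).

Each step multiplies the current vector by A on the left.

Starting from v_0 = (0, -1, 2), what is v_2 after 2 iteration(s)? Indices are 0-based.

v_0 = (0, -1, 2).
v_1 = A·v_0 = (-3, -4, -6).
v_2 = A·v_1 = (-18, -22, 26).

v_2 = (-18, -22, 26)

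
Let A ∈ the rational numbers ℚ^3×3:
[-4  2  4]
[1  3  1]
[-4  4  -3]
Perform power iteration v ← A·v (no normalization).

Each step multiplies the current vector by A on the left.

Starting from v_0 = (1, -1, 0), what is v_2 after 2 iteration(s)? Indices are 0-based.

v_2 = (-12, -20, 40)

v_0 = (1, -1, 0).
v_1 = A·v_0 = (-6, -2, -8).
v_2 = A·v_1 = (-12, -20, 40).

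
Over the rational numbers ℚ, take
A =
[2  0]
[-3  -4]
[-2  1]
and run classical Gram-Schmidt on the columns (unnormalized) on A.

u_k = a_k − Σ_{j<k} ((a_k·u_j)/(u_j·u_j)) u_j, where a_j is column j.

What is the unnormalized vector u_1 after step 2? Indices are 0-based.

Step 1: u_0 = a_0 = (2, -3, -2).
Step 2: u_1 = a_1 − (10/17)·u_0 = (-20/17, -38/17, 37/17).

u_1 = (-20/17, -38/17, 37/17)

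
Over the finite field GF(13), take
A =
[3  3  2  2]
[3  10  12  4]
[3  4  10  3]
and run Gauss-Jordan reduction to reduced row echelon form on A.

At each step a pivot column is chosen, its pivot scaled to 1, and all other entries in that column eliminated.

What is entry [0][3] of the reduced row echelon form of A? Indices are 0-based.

pivot(0,0)=3: scale R0 → (1, 1, 5, 5)
  clear (1,0): R1 −= (3)R0 → (0, 7, 10, 2)
  clear (2,0): R2 −= (3)R0 → (0, 1, 8, 1)
pivot(1,1)=7: scale R1 → (0, 1, 7, 4)
  clear (0,1): R0 −= (1)R1 → (1, 0, 11, 1)
  clear (2,1): R2 −= (1)R1 → (0, 0, 1, 10)
pivot(2,2)=1: scale R2 → (0, 0, 1, 10)
  clear (0,2): R0 −= (11)R2 → (1, 0, 0, 8)
  clear (1,2): R1 −= (7)R2 → (0, 1, 0, 12)

M[0][3] = 8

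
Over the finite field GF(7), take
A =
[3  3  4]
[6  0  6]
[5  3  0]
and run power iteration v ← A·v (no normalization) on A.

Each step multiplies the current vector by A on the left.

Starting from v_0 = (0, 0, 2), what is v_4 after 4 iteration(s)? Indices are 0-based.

v_4 = (4, 6, 2)

v_0 = (0, 0, 2).
v_1 = A·v_0 = (1, 5, 0).
v_2 = A·v_1 = (4, 6, 6).
v_3 = A·v_2 = (5, 4, 3).
v_4 = A·v_3 = (4, 6, 2).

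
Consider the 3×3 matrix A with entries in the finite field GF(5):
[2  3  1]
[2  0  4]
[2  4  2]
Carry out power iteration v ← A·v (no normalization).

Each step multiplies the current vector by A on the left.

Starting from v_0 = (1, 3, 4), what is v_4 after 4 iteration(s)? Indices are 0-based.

v_0 = (1, 3, 4).
v_1 = A·v_0 = (0, 3, 2).
v_2 = A·v_1 = (1, 3, 1).
v_3 = A·v_2 = (2, 1, 1).
v_4 = A·v_3 = (3, 3, 0).

v_4 = (3, 3, 0)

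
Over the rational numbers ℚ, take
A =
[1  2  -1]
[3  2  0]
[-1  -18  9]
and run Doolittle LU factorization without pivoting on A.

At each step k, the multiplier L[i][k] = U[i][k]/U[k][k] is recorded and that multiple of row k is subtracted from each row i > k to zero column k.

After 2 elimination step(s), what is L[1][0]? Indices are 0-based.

Step 1: pivot at (0,0) is 1.
  row1 ← row1 − (3)·row0  ⇒  L[1][0]=3, U row1=(0, -4, 3)
  row2 ← row2 − (-1)·row0  ⇒  L[2][0]=-1, U row2=(0, -16, 8)
Step 2: pivot at (1,1) is -4.
  row2 ← row2 − (4)·row1  ⇒  L[2][1]=4, U row2=(0, 0, -4)

L[1][0] = 3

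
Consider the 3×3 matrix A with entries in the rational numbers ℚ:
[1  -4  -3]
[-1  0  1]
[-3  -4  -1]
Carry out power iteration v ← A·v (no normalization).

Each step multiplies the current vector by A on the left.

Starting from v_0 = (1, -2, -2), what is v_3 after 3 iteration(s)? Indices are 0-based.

v_0 = (1, -2, -2).
v_1 = A·v_0 = (15, -3, 7).
v_2 = A·v_1 = (6, -8, -40).
v_3 = A·v_2 = (158, -46, 54).

v_3 = (158, -46, 54)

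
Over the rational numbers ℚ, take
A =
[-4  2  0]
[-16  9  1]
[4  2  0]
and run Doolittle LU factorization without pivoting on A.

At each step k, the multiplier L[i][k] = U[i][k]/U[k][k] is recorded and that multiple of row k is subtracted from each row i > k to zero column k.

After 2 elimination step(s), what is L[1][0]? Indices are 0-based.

L[1][0] = 4

[col 0] pivot -4
  R1 -= 4*R0 → (0, 1, 1)  (L[1][0] := 4)
  R2 -= -1*R0 → (0, 4, 0)  (L[2][0] := -1)
[col 1] pivot 1
  R2 -= 4*R1 → (0, 0, -4)  (L[2][1] := 4)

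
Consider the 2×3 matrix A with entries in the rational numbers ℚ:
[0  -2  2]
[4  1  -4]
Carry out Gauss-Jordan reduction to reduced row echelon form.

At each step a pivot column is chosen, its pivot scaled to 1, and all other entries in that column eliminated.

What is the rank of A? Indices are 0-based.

rank = 2

pivot(0,0): swap R0↔R1
pivot(0,0)=4: scale R0 → (1, 1/4, -1)
pivot(1,1)=-2: scale R1 → (0, 1, -1)
  clear (0,1): R0 −= (1/4)R1 → (1, 0, -3/4)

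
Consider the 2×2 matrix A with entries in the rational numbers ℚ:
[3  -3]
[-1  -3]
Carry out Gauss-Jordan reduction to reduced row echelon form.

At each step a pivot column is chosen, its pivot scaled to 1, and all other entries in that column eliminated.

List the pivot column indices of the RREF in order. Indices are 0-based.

step 1: normalize row 0 (÷3) = (1, -1)
  row 1: subtract -1×row0 = (0, -4)
step 2: normalize row 1 (÷-4) = (0, 1)
  row 0: subtract -1×row1 = (1, 0)

pivot columns: 0, 1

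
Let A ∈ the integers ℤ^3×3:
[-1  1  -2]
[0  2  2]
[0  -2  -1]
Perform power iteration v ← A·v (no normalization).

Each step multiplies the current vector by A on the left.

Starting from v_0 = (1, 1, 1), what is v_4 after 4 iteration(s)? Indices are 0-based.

v_4 = (-8, -10, 11)

v_0 = (1, 1, 1).
v_1 = A·v_0 = (-2, 4, -3).
v_2 = A·v_1 = (12, 2, -5).
v_3 = A·v_2 = (0, -6, 1).
v_4 = A·v_3 = (-8, -10, 11).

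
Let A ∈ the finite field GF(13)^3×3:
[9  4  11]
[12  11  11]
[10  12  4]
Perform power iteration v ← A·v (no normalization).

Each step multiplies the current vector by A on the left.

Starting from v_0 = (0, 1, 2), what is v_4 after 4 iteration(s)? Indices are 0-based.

v_4 = (11, 5, 0)

v_0 = (0, 1, 2).
v_1 = A·v_0 = (0, 7, 7).
v_2 = A·v_1 = (1, 11, 8).
v_3 = A·v_2 = (11, 0, 5).
v_4 = A·v_3 = (11, 5, 0).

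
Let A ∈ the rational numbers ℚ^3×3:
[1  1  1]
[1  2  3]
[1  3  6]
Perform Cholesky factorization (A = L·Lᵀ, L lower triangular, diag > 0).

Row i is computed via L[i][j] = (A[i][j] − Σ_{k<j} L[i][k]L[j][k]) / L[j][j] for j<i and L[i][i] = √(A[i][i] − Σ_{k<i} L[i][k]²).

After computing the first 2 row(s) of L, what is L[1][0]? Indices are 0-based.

L[1][0] = 1

Step 1: L[0][0] = √(1) = 1.
  L[1][0] = (1) / L[0][0] = 1.
Step 2: L[1][1] = √(1) = 1.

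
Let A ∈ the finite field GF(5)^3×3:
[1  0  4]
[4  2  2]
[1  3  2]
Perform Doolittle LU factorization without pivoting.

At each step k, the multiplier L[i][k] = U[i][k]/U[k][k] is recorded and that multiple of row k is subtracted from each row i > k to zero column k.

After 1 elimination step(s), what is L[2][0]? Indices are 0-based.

k=0: U[0][0]=1
  eliminate (1,0): mult=4, new row 1: (0, 2, 1); set L[1][0]=4
  eliminate (2,0): mult=1, new row 2: (0, 3, 3); set L[2][0]=1

L[2][0] = 1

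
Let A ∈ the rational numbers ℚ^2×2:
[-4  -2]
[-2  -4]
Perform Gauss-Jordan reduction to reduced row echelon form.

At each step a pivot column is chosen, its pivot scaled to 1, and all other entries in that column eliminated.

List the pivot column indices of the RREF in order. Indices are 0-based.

pivot columns: 0, 1

pivot(0,0)=-4: scale R0 → (1, 1/2)
  clear (1,0): R1 −= (-2)R0 → (0, -3)
pivot(1,1)=-3: scale R1 → (0, 1)
  clear (0,1): R0 −= (1/2)R1 → (1, 0)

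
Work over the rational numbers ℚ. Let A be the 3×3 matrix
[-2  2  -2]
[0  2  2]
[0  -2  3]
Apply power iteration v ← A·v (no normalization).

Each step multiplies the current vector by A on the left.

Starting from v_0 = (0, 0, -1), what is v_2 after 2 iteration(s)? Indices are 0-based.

v_2 = (-2, -10, -5)

v_0 = (0, 0, -1).
v_1 = A·v_0 = (2, -2, -3).
v_2 = A·v_1 = (-2, -10, -5).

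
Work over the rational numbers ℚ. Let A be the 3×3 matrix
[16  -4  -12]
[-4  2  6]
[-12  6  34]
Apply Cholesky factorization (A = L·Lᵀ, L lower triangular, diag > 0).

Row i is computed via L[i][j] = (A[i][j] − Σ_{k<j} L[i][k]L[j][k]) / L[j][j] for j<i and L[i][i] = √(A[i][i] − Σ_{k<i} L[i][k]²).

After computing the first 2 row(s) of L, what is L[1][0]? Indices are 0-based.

Step 1: L[0][0] = √(16) = 4.
  L[1][0] = (-4) / L[0][0] = -1.
Step 2: L[1][1] = √(1) = 1.

L[1][0] = -1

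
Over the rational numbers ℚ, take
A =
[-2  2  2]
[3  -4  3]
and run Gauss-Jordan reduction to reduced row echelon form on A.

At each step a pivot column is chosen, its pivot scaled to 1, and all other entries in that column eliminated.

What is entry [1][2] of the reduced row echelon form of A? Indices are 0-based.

M[1][2] = -6

step 1: normalize row 0 (÷-2) = (1, -1, -1)
  row 1: subtract 3×row0 = (0, -1, 6)
step 2: normalize row 1 (÷-1) = (0, 1, -6)
  row 0: subtract -1×row1 = (1, 0, -7)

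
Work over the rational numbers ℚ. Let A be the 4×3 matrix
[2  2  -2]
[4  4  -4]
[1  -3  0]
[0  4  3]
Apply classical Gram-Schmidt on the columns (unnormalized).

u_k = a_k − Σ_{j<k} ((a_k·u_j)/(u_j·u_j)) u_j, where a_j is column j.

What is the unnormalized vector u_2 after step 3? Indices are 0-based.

Step 1: u_0 = a_0 = (2, 4, 1, 0).
Step 2: u_1 = a_1 − (17/21)·u_0 = (8/21, 16/21, -80/21, 4).
Step 3: u_2 = a_2 − (-20/21)·u_0 − (43/164)·u_1 = (-8/41, -16/41, 80/41, 80/41).

u_2 = (-8/41, -16/41, 80/41, 80/41)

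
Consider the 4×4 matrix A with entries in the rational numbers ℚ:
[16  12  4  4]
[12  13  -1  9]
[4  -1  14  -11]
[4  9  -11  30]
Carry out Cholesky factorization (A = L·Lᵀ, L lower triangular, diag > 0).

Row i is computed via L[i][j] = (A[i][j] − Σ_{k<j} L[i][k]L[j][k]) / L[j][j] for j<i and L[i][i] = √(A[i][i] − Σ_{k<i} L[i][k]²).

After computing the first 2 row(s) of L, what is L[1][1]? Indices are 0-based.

Step 1: L[0][0] = √(16) = 4.
  L[1][0] = (12) / L[0][0] = 3.
Step 2: L[1][1] = √(4) = 2.

L[1][1] = 2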